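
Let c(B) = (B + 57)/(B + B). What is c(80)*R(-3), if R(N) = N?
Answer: -411/160 ≈ -2.5687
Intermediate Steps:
c(B) = (57 + B)/(2*B) (c(B) = (57 + B)/((2*B)) = (57 + B)*(1/(2*B)) = (57 + B)/(2*B))
c(80)*R(-3) = ((1/2)*(57 + 80)/80)*(-3) = ((1/2)*(1/80)*137)*(-3) = (137/160)*(-3) = -411/160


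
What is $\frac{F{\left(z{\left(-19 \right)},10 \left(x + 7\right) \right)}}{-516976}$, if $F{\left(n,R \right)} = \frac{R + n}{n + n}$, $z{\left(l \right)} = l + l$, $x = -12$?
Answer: $- \frac{11}{4911272} \approx -2.2397 \cdot 10^{-6}$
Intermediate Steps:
$z{\left(l \right)} = 2 l$
$F{\left(n,R \right)} = \frac{R + n}{2 n}$
$\frac{F{\left(z{\left(-19 \right)},10 \left(x + 7\right) \right)}}{-516976} = \frac{\frac{1}{2} \frac{1}{2 \left(-19\right)} \left(10 \left(-12 + 7\right) + 2 \left(-19\right)\right)}{-516976} = \frac{10 \left(-5\right) - 38}{2 \left(-38\right)} \left(- \frac{1}{516976}\right) = \frac{1}{2} \left(- \frac{1}{38}\right) \left(-50 - 38\right) \left(- \frac{1}{516976}\right) = \frac{1}{2} \left(- \frac{1}{38}\right) \left(-88\right) \left(- \frac{1}{516976}\right) = \frac{22}{19} \left(- \frac{1}{516976}\right) = - \frac{11}{4911272}$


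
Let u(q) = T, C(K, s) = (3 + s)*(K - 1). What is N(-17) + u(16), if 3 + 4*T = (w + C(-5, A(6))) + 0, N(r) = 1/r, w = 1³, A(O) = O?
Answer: -239/17 ≈ -14.059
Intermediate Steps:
C(K, s) = (-1 + K)*(3 + s) (C(K, s) = (3 + s)*(-1 + K) = (-1 + K)*(3 + s))
w = 1
T = -14 (T = -¾ + ((1 + (-3 - 1*6 + 3*(-5) - 5*6)) + 0)/4 = -¾ + ((1 + (-3 - 6 - 15 - 30)) + 0)/4 = -¾ + ((1 - 54) + 0)/4 = -¾ + (-53 + 0)/4 = -¾ + (¼)*(-53) = -¾ - 53/4 = -14)
u(q) = -14
N(-17) + u(16) = 1/(-17) - 14 = -1/17 - 14 = -239/17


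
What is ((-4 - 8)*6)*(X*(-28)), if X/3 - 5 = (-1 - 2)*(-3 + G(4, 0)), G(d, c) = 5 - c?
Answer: -6048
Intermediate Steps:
X = -3 (X = 15 + 3*((-1 - 2)*(-3 + (5 - 1*0))) = 15 + 3*(-3*(-3 + (5 + 0))) = 15 + 3*(-3*(-3 + 5)) = 15 + 3*(-3*2) = 15 + 3*(-6) = 15 - 18 = -3)
((-4 - 8)*6)*(X*(-28)) = ((-4 - 8)*6)*(-3*(-28)) = -12*6*84 = -72*84 = -6048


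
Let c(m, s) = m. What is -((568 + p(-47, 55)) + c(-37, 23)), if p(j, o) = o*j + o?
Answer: 1999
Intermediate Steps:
p(j, o) = o + j*o (p(j, o) = j*o + o = o + j*o)
-((568 + p(-47, 55)) + c(-37, 23)) = -((568 + 55*(1 - 47)) - 37) = -((568 + 55*(-46)) - 37) = -((568 - 2530) - 37) = -(-1962 - 37) = -1*(-1999) = 1999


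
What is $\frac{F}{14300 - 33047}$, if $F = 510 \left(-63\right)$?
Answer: $\frac{3570}{2083} \approx 1.7139$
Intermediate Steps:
$F = -32130$
$\frac{F}{14300 - 33047} = - \frac{32130}{14300 - 33047} = - \frac{32130}{-18747} = \left(-32130\right) \left(- \frac{1}{18747}\right) = \frac{3570}{2083}$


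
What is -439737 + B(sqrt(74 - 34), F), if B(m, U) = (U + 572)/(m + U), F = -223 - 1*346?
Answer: -47450701028/107907 - 2*sqrt(10)/107907 ≈ -4.3974e+5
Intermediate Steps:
F = -569 (F = -223 - 346 = -569)
B(m, U) = (572 + U)/(U + m)
-439737 + B(sqrt(74 - 34), F) = -439737 + (572 - 569)/(-569 + sqrt(74 - 34)) = -439737 + 3/(-569 + sqrt(40)) = -439737 + 3/(-569 + 2*sqrt(10))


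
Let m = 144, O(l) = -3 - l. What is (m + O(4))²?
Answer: 18769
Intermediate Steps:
(m + O(4))² = (144 + (-3 - 1*4))² = (144 + (-3 - 4))² = (144 - 7)² = 137² = 18769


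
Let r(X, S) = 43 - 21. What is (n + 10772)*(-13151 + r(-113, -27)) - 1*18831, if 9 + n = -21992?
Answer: 147406710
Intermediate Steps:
r(X, S) = 22
n = -22001 (n = -9 - 21992 = -22001)
(n + 10772)*(-13151 + r(-113, -27)) - 1*18831 = (-22001 + 10772)*(-13151 + 22) - 1*18831 = -11229*(-13129) - 18831 = 147425541 - 18831 = 147406710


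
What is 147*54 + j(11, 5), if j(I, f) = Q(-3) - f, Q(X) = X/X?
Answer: 7934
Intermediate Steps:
Q(X) = 1
j(I, f) = 1 - f
147*54 + j(11, 5) = 147*54 + (1 - 1*5) = 7938 + (1 - 5) = 7938 - 4 = 7934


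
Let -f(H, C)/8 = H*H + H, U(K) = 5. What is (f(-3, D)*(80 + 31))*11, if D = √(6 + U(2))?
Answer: -58608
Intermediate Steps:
D = √11 (D = √(6 + 5) = √11 ≈ 3.3166)
f(H, C) = -8*H - 8*H² (f(H, C) = -8*(H*H + H) = -8*(H² + H) = -8*(H + H²) = -8*H - 8*H²)
(f(-3, D)*(80 + 31))*11 = ((-8*(-3)*(1 - 3))*(80 + 31))*11 = (-8*(-3)*(-2)*111)*11 = -48*111*11 = -5328*11 = -58608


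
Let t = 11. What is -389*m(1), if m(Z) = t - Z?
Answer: -3890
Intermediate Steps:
m(Z) = 11 - Z
-389*m(1) = -389*(11 - 1*1) = -389*(11 - 1) = -389*10 = -3890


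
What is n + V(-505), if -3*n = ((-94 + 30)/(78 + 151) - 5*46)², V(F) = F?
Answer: -953440957/52441 ≈ -18181.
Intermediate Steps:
n = -926958252/52441 (n = -((-94 + 30)/(78 + 151) - 5*46)²/3 = -(-64/229 - 230)²/3 = -(-52734/229)²/3 = -⅓*2780874756/52441 = -926958252/52441 ≈ -17676.)
n + V(-505) = -926958252/52441 - 505 = -953440957/52441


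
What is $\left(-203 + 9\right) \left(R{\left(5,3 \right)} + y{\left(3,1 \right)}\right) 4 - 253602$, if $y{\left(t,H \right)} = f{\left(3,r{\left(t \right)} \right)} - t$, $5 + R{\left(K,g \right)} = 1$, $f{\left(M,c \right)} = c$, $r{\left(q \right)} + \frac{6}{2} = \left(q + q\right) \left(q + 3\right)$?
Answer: $-273778$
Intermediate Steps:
$r{\left(q \right)} = -3 + 2 q \left(3 + q\right)$ ($r{\left(q \right)} = -3 + \left(q + q\right) \left(q + 3\right) = -3 + 2 q \left(3 + q\right)$)
$R{\left(K,g \right)} = -4$ ($R{\left(K,g \right)} = -5 + 1 = -4$)
$y{\left(t,H \right)} = -3 + 2 t^{2} + 5 t$ ($y{\left(t,H \right)} = \left(-3 + 2 t^{2} + 6 t\right) - t = -3 + 2 t^{2} + 5 t$)
$\left(-203 + 9\right) \left(R{\left(5,3 \right)} + y{\left(3,1 \right)}\right) 4 - 253602 = \left(-203 + 9\right) \left(-4 + \left(-3 + 2 \cdot 3^{2} + 5 \cdot 3\right)\right) 4 - 253602 = - 194 \left(-4 + \left(-3 + 2 \cdot 9 + 15\right)\right) 4 - 253602 = - 194 \left(-4 + \left(-3 + 18 + 15\right)\right) 4 - 253602 = - 194 \left(-4 + 30\right) 4 - 253602 = - 194 \cdot 26 \cdot 4 - 253602 = \left(-194\right) 104 - 253602 = -20176 - 253602 = -273778$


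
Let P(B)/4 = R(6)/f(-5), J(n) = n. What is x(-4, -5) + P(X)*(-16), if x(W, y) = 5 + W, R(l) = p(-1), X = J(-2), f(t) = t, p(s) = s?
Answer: -59/5 ≈ -11.800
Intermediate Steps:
X = -2
R(l) = -1
P(B) = 4/5 (P(B) = 4*(-1/(-5)) = 4*(-1*(-1/5)) = 4*(1/5) = 4/5)
x(-4, -5) + P(X)*(-16) = (5 - 4) + (4/5)*(-16) = 1 - 64/5 = -59/5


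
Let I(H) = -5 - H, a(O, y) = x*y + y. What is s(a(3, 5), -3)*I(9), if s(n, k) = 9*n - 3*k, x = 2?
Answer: -2016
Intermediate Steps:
a(O, y) = 3*y (a(O, y) = 2*y + y = 3*y)
s(n, k) = -3*k + 9*n
s(a(3, 5), -3)*I(9) = (-3*(-3) + 9*(3*5))*(-5 - 1*9) = (9 + 9*15)*(-5 - 9) = (9 + 135)*(-14) = 144*(-14) = -2016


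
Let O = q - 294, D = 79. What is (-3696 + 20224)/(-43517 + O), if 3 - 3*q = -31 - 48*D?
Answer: -49584/127607 ≈ -0.38857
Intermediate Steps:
q = 3826/3 (q = 1 - (-31 - 48*79)/3 = 1 - (-31 - 3792)/3 = 1 - 1/3*(-3823) = 1 + 3823/3 = 3826/3 ≈ 1275.3)
O = 2944/3 (O = 3826/3 - 294 = 2944/3 ≈ 981.33)
(-3696 + 20224)/(-43517 + O) = (-3696 + 20224)/(-43517 + 2944/3) = 16528/(-127607/3) = 16528*(-3/127607) = -49584/127607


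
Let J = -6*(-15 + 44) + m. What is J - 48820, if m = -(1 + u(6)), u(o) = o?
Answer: -49001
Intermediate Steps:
m = -7 (m = -(1 + 6) = -1*7 = -7)
J = -181 (J = -6*(-15 + 44) - 7 = -6*29 - 7 = -174 - 7 = -181)
J - 48820 = -181 - 48820 = -49001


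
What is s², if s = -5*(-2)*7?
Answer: 4900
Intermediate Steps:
s = 70 (s = 10*7 = 70)
s² = 70² = 4900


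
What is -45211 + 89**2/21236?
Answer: -960092875/21236 ≈ -45211.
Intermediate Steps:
-45211 + 89**2/21236 = -45211 + 7921*(1/21236) = -45211 + 7921/21236 = -960092875/21236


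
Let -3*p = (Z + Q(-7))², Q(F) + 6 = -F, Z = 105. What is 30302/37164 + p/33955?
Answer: 444856421/630951810 ≈ 0.70506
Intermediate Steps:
Q(F) = -6 - F
p = -11236/3 (p = -(105 + (-6 - 1*(-7)))²/3 = -(105 + (-6 + 7))²/3 = -(105 + 1)²/3 = -⅓*106² = -⅓*11236 = -11236/3 ≈ -3745.3)
30302/37164 + p/33955 = 30302/37164 - 11236/3/33955 = 30302*(1/37164) - 11236/3*1/33955 = 15151/18582 - 11236/101865 = 444856421/630951810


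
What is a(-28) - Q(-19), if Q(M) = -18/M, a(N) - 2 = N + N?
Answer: -1044/19 ≈ -54.947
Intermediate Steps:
a(N) = 2 + 2*N (a(N) = 2 + (N + N) = 2 + 2*N)
a(-28) - Q(-19) = (2 + 2*(-28)) - (-18)/(-19) = (2 - 56) - (-18)*(-1)/19 = -54 - 1*18/19 = -54 - 18/19 = -1044/19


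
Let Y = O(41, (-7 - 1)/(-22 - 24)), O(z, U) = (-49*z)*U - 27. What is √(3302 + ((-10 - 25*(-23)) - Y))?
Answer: √2244754/23 ≈ 65.141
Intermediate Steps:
O(z, U) = -27 - 49*U*z (O(z, U) = -49*U*z - 27 = -27 - 49*U*z)
Y = -8657/23 (Y = -27 - 49*(-7 - 1)/(-22 - 24)*41 = -27 - 49*(-8/(-46))*41 = -27 - 49*(-8*(-1/46))*41 = -27 - 49*4/23*41 = -27 - 8036/23 = -8657/23 ≈ -376.39)
√(3302 + ((-10 - 25*(-23)) - Y)) = √(3302 + ((-10 - 25*(-23)) - 1*(-8657/23))) = √(3302 + ((-10 + 575) + 8657/23)) = √(3302 + (565 + 8657/23)) = √(3302 + 21652/23) = √(97598/23) = √2244754/23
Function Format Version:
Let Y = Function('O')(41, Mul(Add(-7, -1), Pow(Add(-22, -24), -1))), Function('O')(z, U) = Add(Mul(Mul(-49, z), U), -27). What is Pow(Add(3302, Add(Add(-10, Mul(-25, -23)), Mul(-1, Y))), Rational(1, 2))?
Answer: Mul(Rational(1, 23), Pow(2244754, Rational(1, 2))) ≈ 65.141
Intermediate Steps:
Function('O')(z, U) = Add(-27, Mul(-49, U, z)) (Function('O')(z, U) = Add(Mul(-49, U, z), -27) = Add(-27, Mul(-49, U, z)))
Y = Rational(-8657, 23) (Y = Add(-27, Mul(-49, Mul(Add(-7, -1), Pow(Add(-22, -24), -1)), 41)) = Add(-27, Mul(-49, Mul(-8, Pow(-46, -1)), 41)) = Add(-27, Mul(-49, Mul(-8, Rational(-1, 46)), 41)) = Add(-27, Mul(-49, Rational(4, 23), 41)) = Add(-27, Rational(-8036, 23)) = Rational(-8657, 23) ≈ -376.39)
Pow(Add(3302, Add(Add(-10, Mul(-25, -23)), Mul(-1, Y))), Rational(1, 2)) = Pow(Add(3302, Add(Add(-10, Mul(-25, -23)), Mul(-1, Rational(-8657, 23)))), Rational(1, 2)) = Pow(Add(3302, Add(Add(-10, 575), Rational(8657, 23))), Rational(1, 2)) = Pow(Add(3302, Add(565, Rational(8657, 23))), Rational(1, 2)) = Pow(Add(3302, Rational(21652, 23)), Rational(1, 2)) = Pow(Rational(97598, 23), Rational(1, 2)) = Mul(Rational(1, 23), Pow(2244754, Rational(1, 2)))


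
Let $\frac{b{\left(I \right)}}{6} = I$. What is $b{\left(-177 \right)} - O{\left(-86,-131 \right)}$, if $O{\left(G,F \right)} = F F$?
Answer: $-18223$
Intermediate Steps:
$O{\left(G,F \right)} = F^{2}$
$b{\left(I \right)} = 6 I$
$b{\left(-177 \right)} - O{\left(-86,-131 \right)} = 6 \left(-177\right) - \left(-131\right)^{2} = -1062 - 17161 = -18223$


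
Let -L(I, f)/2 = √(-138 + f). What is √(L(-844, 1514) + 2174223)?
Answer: √(2174223 - 8*√86) ≈ 1474.5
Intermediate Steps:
L(I, f) = -2*√(-138 + f)
√(L(-844, 1514) + 2174223) = √(-2*√(-138 + 1514) + 2174223) = √(-8*√86 + 2174223) = √(2174223 - 8*√86)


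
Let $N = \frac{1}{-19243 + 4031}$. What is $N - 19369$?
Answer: $- \frac{294641229}{15212} \approx -19369.0$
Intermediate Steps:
$N = - \frac{1}{15212}$ ($N = \frac{1}{-15212} = - \frac{1}{15212} \approx -6.5738 \cdot 10^{-5}$)
$N - 19369 = - \frac{1}{15212} - 19369 = - \frac{294641229}{15212}$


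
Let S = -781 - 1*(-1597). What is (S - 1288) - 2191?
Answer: -2663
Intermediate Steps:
S = 816 (S = -781 + 1597 = 816)
(S - 1288) - 2191 = (816 - 1288) - 2191 = -472 - 2191 = -2663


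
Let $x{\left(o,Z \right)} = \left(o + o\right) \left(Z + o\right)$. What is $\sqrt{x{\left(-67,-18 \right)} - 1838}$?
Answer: $4 \sqrt{597} \approx 97.734$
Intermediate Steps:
$x{\left(o,Z \right)} = 2 o \left(Z + o\right)$
$\sqrt{x{\left(-67,-18 \right)} - 1838} = \sqrt{2 \left(-67\right) \left(-18 - 67\right) - 1838} = \sqrt{2 \left(-67\right) \left(-85\right) - 1838} = \sqrt{11390 - 1838} = \sqrt{9552} = 4 \sqrt{597}$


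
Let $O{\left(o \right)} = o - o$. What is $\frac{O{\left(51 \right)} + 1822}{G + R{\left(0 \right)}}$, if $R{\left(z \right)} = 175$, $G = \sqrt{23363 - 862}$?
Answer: $\frac{159425}{4062} - \frac{911 \sqrt{22501}}{4062} \approx 5.6061$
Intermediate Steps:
$G = \sqrt{22501} \approx 150.0$
$O{\left(o \right)} = 0$
$\frac{O{\left(51 \right)} + 1822}{G + R{\left(0 \right)}} = \frac{0 + 1822}{\sqrt{22501} + 175} = \frac{1822}{175 + \sqrt{22501}}$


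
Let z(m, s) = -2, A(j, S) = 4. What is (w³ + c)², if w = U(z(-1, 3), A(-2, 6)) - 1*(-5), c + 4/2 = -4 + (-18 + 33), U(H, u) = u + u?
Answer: 4866436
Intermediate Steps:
U(H, u) = 2*u
c = 9 (c = -2 + (-4 + (-18 + 33)) = -2 + (-4 + 15) = -2 + 11 = 9)
w = 13 (w = 2*4 - 1*(-5) = 8 + 5 = 13)
(w³ + c)² = (13³ + 9)² = (2197 + 9)² = 2206² = 4866436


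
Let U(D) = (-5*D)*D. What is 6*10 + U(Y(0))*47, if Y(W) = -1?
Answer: -175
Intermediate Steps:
U(D) = -5*D²
6*10 + U(Y(0))*47 = 6*10 - 5*(-1)²*47 = 60 - 5*1*47 = 60 - 5*47 = 60 - 235 = -175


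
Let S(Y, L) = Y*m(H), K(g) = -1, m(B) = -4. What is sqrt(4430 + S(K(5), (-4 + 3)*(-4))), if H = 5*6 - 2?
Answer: sqrt(4434) ≈ 66.588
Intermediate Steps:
H = 28 (H = 30 - 2 = 28)
S(Y, L) = -4*Y (S(Y, L) = Y*(-4) = -4*Y)
sqrt(4430 + S(K(5), (-4 + 3)*(-4))) = sqrt(4430 - 4*(-1)) = sqrt(4430 + 4) = sqrt(4434)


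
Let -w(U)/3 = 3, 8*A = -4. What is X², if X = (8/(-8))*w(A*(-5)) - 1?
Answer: 64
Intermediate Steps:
A = -½ (A = (⅛)*(-4) = -½ ≈ -0.50000)
w(U) = -9 (w(U) = -3*3 = -9)
X = 8 (X = (8/(-8))*(-9) - 1 = (8*(-⅛))*(-9) - 1 = -1*(-9) - 1 = 9 - 1 = 8)
X² = 8² = 64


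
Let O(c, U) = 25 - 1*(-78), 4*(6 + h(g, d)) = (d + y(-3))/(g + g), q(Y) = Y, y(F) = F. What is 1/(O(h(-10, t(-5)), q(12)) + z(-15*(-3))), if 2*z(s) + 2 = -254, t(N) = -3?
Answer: -1/25 ≈ -0.040000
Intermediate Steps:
z(s) = -128 (z(s) = -1 + (1/2)*(-254) = -1 - 127 = -128)
h(g, d) = -6 + (-3 + d)/(8*g) (h(g, d) = -6 + ((d - 3)/(g + g))/4 = -6 + ((-3 + d)/((2*g)))/4 = -6 + ((-3 + d)*(1/(2*g)))/4 = -6 + ((-3 + d)/(2*g))/4 = -6 + (-3 + d)/(8*g))
O(c, U) = 103 (O(c, U) = 25 + 78 = 103)
1/(O(h(-10, t(-5)), q(12)) + z(-15*(-3))) = 1/(103 - 128) = 1/(-25) = -1/25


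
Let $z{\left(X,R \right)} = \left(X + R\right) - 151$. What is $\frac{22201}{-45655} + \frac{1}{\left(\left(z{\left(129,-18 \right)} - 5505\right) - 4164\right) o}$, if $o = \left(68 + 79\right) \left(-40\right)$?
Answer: $- \frac{253486213453}{521278928520} \approx -0.48628$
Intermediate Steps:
$z{\left(X,R \right)} = -151 + R + X$ ($z{\left(X,R \right)} = \left(R + X\right) - 151 = -151 + R + X$)
$o = -5880$ ($o = 147 \left(-40\right) = -5880$)
$\frac{22201}{-45655} + \frac{1}{\left(\left(z{\left(129,-18 \right)} - 5505\right) - 4164\right) o} = \frac{22201}{-45655} + \frac{1}{\left(\left(\left(-151 - 18 + 129\right) - 5505\right) - 4164\right) \left(-5880\right)} = 22201 \left(- \frac{1}{45655}\right) + \frac{1}{\left(-40 - 5505\right) - 4164} \left(- \frac{1}{5880}\right) = - \frac{22201}{45655} + \frac{1}{-5545 - 4164} \left(- \frac{1}{5880}\right) = - \frac{22201}{45655} + \frac{1}{-9709} \left(- \frac{1}{5880}\right) = - \frac{22201}{45655} - - \frac{1}{57088920} = - \frac{22201}{45655} + \frac{1}{57088920} = - \frac{253486213453}{521278928520}$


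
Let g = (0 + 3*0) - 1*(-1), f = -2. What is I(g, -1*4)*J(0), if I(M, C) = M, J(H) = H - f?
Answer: 2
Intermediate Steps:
g = 1 (g = (0 + 0) + 1 = 0 + 1 = 1)
J(H) = 2 + H (J(H) = H - 1*(-2) = H + 2 = 2 + H)
I(g, -1*4)*J(0) = 1*(2 + 0) = 1*2 = 2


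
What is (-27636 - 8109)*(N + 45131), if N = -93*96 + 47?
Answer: -1295756250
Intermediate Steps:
N = -8881 (N = -8928 + 47 = -8881)
(-27636 - 8109)*(N + 45131) = (-27636 - 8109)*(-8881 + 45131) = -35745*36250 = -1295756250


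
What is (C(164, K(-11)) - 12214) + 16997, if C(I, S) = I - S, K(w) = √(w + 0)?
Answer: 4947 - I*√11 ≈ 4947.0 - 3.3166*I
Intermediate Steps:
K(w) = √w
(C(164, K(-11)) - 12214) + 16997 = ((164 - √(-11)) - 12214) + 16997 = ((164 - I*√11) - 12214) + 16997 = (-12050 - I*√11) + 16997 = 4947 - I*√11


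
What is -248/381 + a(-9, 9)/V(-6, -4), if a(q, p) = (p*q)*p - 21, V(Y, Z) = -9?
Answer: 31502/381 ≈ 82.682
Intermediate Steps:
a(q, p) = -21 + q*p² (a(q, p) = q*p² - 21 = -21 + q*p²)
-248/381 + a(-9, 9)/V(-6, -4) = -248/381 + (-21 - 9*9²)/(-9) = -248*1/381 + (-21 - 9*81)*(-⅑) = -248/381 + (-21 - 729)*(-⅑) = -248/381 - 750*(-⅑) = -248/381 + 250/3 = 31502/381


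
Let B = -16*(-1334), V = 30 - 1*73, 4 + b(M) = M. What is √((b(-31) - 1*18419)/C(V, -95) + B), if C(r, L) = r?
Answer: √40258578/43 ≈ 147.56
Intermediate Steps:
b(M) = -4 + M
V = -43 (V = 30 - 73 = -43)
B = 21344
√((b(-31) - 1*18419)/C(V, -95) + B) = √(((-4 - 31) - 1*18419)/(-43) + 21344) = √((-35 - 18419)*(-1/43) + 21344) = √(-18454*(-1/43) + 21344) = √(18454/43 + 21344) = √(936246/43) = √40258578/43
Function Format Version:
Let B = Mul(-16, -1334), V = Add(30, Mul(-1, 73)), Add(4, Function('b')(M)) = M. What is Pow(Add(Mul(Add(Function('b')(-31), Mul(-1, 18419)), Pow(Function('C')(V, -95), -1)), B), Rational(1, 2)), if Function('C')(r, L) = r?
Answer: Mul(Rational(1, 43), Pow(40258578, Rational(1, 2))) ≈ 147.56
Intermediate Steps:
Function('b')(M) = Add(-4, M)
V = -43 (V = Add(30, -73) = -43)
B = 21344
Pow(Add(Mul(Add(Function('b')(-31), Mul(-1, 18419)), Pow(Function('C')(V, -95), -1)), B), Rational(1, 2)) = Pow(Add(Mul(Add(Add(-4, -31), Mul(-1, 18419)), Pow(-43, -1)), 21344), Rational(1, 2)) = Pow(Add(Mul(Add(-35, -18419), Rational(-1, 43)), 21344), Rational(1, 2)) = Pow(Add(Mul(-18454, Rational(-1, 43)), 21344), Rational(1, 2)) = Pow(Add(Rational(18454, 43), 21344), Rational(1, 2)) = Pow(Rational(936246, 43), Rational(1, 2)) = Mul(Rational(1, 43), Pow(40258578, Rational(1, 2)))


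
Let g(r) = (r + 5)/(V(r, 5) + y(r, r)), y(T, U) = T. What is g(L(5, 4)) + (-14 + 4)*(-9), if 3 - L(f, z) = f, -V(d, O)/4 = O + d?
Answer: 1257/14 ≈ 89.786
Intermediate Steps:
V(d, O) = -4*O - 4*d (V(d, O) = -4*(O + d) = -4*O - 4*d)
L(f, z) = 3 - f
g(r) = (5 + r)/(-20 - 3*r) (g(r) = (r + 5)/((-4*5 - 4*r) + r) = (5 + r)/((-20 - 4*r) + r) = (5 + r)/(-20 - 3*r))
g(L(5, 4)) + (-14 + 4)*(-9) = (-5 - (3 - 1*5))/(20 + 3*(3 - 1*5)) + (-14 + 4)*(-9) = (-5 - (3 - 5))/(20 + 3*(3 - 5)) - 10*(-9) = (-5 - 1*(-2))/(20 + 3*(-2)) + 90 = (-5 + 2)/(20 - 6) + 90 = -3/14 + 90 = 1257/14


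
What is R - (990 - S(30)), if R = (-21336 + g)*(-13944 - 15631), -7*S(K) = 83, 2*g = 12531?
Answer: 6239926499/14 ≈ 4.4571e+8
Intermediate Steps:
g = 12531/2 (g = (½)*12531 = 12531/2 ≈ 6265.5)
S(K) = -83/7 (S(K) = -⅐*83 = -83/7)
R = 891420075/2 (R = (-21336 + 12531/2)*(-13944 - 15631) = -30141/2*(-29575) = 891420075/2 ≈ 4.4571e+8)
R - (990 - S(30)) = 891420075/2 - (990 - 1*(-83/7)) = 891420075/2 - (990 + 83/7) = 891420075/2 - 1*7013/7 = 891420075/2 - 7013/7 = 6239926499/14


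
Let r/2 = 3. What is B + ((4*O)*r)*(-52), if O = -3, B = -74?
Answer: 3670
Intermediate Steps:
r = 6 (r = 2*3 = 6)
B + ((4*O)*r)*(-52) = -74 + ((4*(-3))*6)*(-52) = -74 - 12*6*(-52) = -74 - 72*(-52) = -74 + 3744 = 3670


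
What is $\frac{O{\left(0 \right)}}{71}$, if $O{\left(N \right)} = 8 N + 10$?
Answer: $\frac{10}{71} \approx 0.14085$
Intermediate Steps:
$O{\left(N \right)} = 10 + 8 N$
$\frac{O{\left(0 \right)}}{71} = \frac{10 + 8 \cdot 0}{71} = \frac{10 + 0}{71} = \frac{1}{71} \cdot 10 = \frac{10}{71}$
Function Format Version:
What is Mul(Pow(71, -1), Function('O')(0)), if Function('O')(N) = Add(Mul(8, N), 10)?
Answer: Rational(10, 71) ≈ 0.14085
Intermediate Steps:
Function('O')(N) = Add(10, Mul(8, N))
Mul(Pow(71, -1), Function('O')(0)) = Mul(Pow(71, -1), Add(10, Mul(8, 0))) = Mul(Rational(1, 71), Add(10, 0)) = Mul(Rational(1, 71), 10) = Rational(10, 71)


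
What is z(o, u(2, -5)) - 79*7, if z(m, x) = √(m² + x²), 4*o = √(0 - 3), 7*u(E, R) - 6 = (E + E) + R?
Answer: -553 + √253/28 ≈ -552.43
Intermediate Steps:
u(E, R) = 6/7 + R/7 + 2*E/7 (u(E, R) = 6/7 + ((E + E) + R)/7 = 6/7 + (2*E + R)/7 = 6/7 + (R + 2*E)/7 = 6/7 + (R/7 + 2*E/7) = 6/7 + R/7 + 2*E/7)
o = I*√3/4 (o = √(0 - 3)/4 = √(-3)/4 = (I*√3)/4 = I*√3/4 ≈ 0.43301*I)
z(o, u(2, -5)) - 79*7 = √((I*√3/4)² + (6/7 + (⅐)*(-5) + (2/7)*2)²) - 79*7 = √(-3/16 + (6/7 - 5/7 + 4/7)²) - 553 = √(-3/16 + (5/7)²) - 553 = √(-3/16 + 25/49) - 553 = √(253/784) - 553 = √253/28 - 553 = -553 + √253/28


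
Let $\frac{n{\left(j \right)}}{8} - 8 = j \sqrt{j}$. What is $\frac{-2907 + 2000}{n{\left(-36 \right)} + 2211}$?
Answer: $- \frac{2063425}{8161609} - \frac{1567296 i}{8161609} \approx -0.25282 - 0.19203 i$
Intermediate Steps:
$n{\left(j \right)} = 64 + 8 j^{\frac{3}{2}}$ ($n{\left(j \right)} = 64 + 8 j \sqrt{j} = 64 + 8 j^{\frac{3}{2}}$)
$\frac{-2907 + 2000}{n{\left(-36 \right)} + 2211} = \frac{-2907 + 2000}{\left(64 + 8 \left(-36\right)^{\frac{3}{2}}\right) + 2211} = - \frac{907}{\left(64 + 8 \left(- 216 i\right)\right) + 2211} = - \frac{907}{\left(64 - 1728 i\right) + 2211} = - \frac{907}{2275 - 1728 i} = - 907 \frac{2275 + 1728 i}{8161609} = - \frac{907 \left(2275 + 1728 i\right)}{8161609}$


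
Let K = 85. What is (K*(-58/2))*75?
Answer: -184875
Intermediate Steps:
(K*(-58/2))*75 = (85*(-58/2))*75 = (85*(-58*½))*75 = (85*(-29))*75 = -2465*75 = -184875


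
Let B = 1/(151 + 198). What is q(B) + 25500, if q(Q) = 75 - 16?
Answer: 25559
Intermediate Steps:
B = 1/349 ≈ 0.0028653
q(Q) = 59
q(B) + 25500 = 59 + 25500 = 25559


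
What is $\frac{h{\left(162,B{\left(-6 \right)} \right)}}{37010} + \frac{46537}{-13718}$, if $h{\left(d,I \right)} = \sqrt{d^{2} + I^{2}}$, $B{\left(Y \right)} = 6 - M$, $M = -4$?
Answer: $- \frac{46537}{13718} + \frac{\sqrt{6586}}{18505} \approx -3.388$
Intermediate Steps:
$B{\left(Y \right)} = 10$ ($B{\left(Y \right)} = 6 - -4 = 6 + 4 = 10$)
$h{\left(d,I \right)} = \sqrt{I^{2} + d^{2}}$
$\frac{h{\left(162,B{\left(-6 \right)} \right)}}{37010} + \frac{46537}{-13718} = \frac{\sqrt{10^{2} + 162^{2}}}{37010} + \frac{46537}{-13718} = \sqrt{100 + 26244} \cdot \frac{1}{37010} + 46537 \left(- \frac{1}{13718}\right) = \sqrt{26344} \cdot \frac{1}{37010} - \frac{46537}{13718} = 2 \sqrt{6586} \cdot \frac{1}{37010} - \frac{46537}{13718} = \frac{\sqrt{6586}}{18505} - \frac{46537}{13718} = - \frac{46537}{13718} + \frac{\sqrt{6586}}{18505}$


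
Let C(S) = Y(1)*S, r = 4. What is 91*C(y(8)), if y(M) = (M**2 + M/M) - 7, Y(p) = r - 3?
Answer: 5278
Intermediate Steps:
Y(p) = 1 (Y(p) = 4 - 3 = 1)
y(M) = -6 + M**2 (y(M) = (M**2 + 1) - 7 = (1 + M**2) - 7 = -6 + M**2)
C(S) = S (C(S) = 1*S = S)
91*C(y(8)) = 91*(-6 + 8**2) = 91*(-6 + 64) = 91*58 = 5278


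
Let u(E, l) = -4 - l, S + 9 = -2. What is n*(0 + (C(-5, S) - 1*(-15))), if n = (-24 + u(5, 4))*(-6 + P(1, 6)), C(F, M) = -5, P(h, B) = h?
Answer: 1600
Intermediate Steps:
S = -11 (S = -9 - 2 = -11)
n = 160 (n = (-24 + (-4 - 1*4))*(-6 + 1) = (-24 + (-4 - 4))*(-5) = (-24 - 8)*(-5) = -32*(-5) = 160)
n*(0 + (C(-5, S) - 1*(-15))) = 160*(0 + (-5 - 1*(-15))) = 160*(0 + (-5 + 15)) = 160*(0 + 10) = 160*10 = 1600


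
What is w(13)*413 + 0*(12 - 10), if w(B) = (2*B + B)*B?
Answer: 209391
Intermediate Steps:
w(B) = 3*B² (w(B) = (3*B)*B = 3*B²)
w(13)*413 + 0*(12 - 10) = (3*13²)*413 + 0*(12 - 10) = (3*169)*413 + 0*2 = 507*413 + 0 = 209391 + 0 = 209391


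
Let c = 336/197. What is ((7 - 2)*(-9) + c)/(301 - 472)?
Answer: 2843/11229 ≈ 0.25318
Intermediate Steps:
c = 336/197 (c = 336*(1/197) = 336/197 ≈ 1.7056)
((7 - 2)*(-9) + c)/(301 - 472) = ((7 - 2)*(-9) + 336/197)/(301 - 472) = (5*(-9) + 336/197)/(-171) = (-45 + 336/197)*(-1/171) = -8529/197*(-1/171) = 2843/11229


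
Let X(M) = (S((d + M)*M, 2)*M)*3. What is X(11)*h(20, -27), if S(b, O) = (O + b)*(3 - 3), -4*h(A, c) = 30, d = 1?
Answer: 0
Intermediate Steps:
h(A, c) = -15/2 (h(A, c) = -1/4*30 = -15/2)
S(b, O) = 0 (S(b, O) = (O + b)*0 = 0)
X(M) = 0 (X(M) = (0*M)*3 = 0*3 = 0)
X(11)*h(20, -27) = 0*(-15/2) = 0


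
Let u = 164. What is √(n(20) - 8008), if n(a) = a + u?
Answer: 4*I*√489 ≈ 88.453*I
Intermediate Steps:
n(a) = 164 + a (n(a) = a + 164 = 164 + a)
√(n(20) - 8008) = √((164 + 20) - 8008) = √(184 - 8008) = √(-7824) = 4*I*√489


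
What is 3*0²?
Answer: 0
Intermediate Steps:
3*0² = 3*0 = 0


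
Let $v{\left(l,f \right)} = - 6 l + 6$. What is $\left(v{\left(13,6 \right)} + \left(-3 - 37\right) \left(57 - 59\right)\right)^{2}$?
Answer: $64$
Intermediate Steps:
$v{\left(l,f \right)} = 6 - 6 l$
$\left(v{\left(13,6 \right)} + \left(-3 - 37\right) \left(57 - 59\right)\right)^{2} = \left(\left(6 - 78\right) + \left(-3 - 37\right) \left(57 - 59\right)\right)^{2} = \left(\left(6 - 78\right) - -80\right)^{2} = \left(-72 + 80\right)^{2} = 8^{2} = 64$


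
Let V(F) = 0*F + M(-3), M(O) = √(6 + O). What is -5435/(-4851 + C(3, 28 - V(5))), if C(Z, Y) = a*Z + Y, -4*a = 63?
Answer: 423516940/379509313 - 86960*√3/379509313 ≈ 1.1156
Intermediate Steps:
a = -63/4 (a = -¼*63 = -63/4 ≈ -15.750)
V(F) = √3 (V(F) = 0*F + √(6 - 3) = 0 + √3 = √3)
C(Z, Y) = Y - 63*Z/4 (C(Z, Y) = -63*Z/4 + Y = Y - 63*Z/4)
-5435/(-4851 + C(3, 28 - V(5))) = -5435/(-4851 + ((28 - √3) - 63/4*3)) = -5435/(-4851 + ((28 - √3) - 189/4)) = -5435/(-4851 + (-77/4 - √3)) = -5435/(-19481/4 - √3)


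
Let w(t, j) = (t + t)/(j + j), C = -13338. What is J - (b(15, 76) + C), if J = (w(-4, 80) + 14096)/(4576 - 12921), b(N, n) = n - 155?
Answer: 2239015381/166900 ≈ 13415.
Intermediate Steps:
b(N, n) = -155 + n
w(t, j) = t/j (w(t, j) = (2*t)/((2*j)) = (2*t)*(1/(2*j)) = t/j)
J = -281919/166900 (J = (-4/80 + 14096)/(4576 - 12921) = (-4*1/80 + 14096)/(-8345) = (-1/20 + 14096)*(-1/8345) = (281919/20)*(-1/8345) = -281919/166900 ≈ -1.6891)
J - (b(15, 76) + C) = -281919/166900 - ((-155 + 76) - 13338) = -281919/166900 - (-79 - 13338) = -281919/166900 - 1*(-13417) = -281919/166900 + 13417 = 2239015381/166900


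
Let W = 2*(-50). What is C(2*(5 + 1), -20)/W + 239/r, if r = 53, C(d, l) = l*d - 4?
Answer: 9208/1325 ≈ 6.9494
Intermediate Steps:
W = -100
C(d, l) = -4 + d*l (C(d, l) = d*l - 4 = -4 + d*l)
C(2*(5 + 1), -20)/W + 239/r = (-4 + (2*(5 + 1))*(-20))/(-100) + 239/53 = (-4 + (2*6)*(-20))*(-1/100) + 239*(1/53) = (-4 + 12*(-20))*(-1/100) + 239/53 = (-4 - 240)*(-1/100) + 239/53 = -244*(-1/100) + 239/53 = 61/25 + 239/53 = 9208/1325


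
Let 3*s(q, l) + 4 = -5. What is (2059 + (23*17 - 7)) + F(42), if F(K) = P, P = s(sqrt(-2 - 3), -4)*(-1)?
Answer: 2446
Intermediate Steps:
s(q, l) = -3 (s(q, l) = -4/3 + (1/3)*(-5) = -4/3 - 5/3 = -3)
P = 3 (P = -3*(-1) = 3)
F(K) = 3
(2059 + (23*17 - 7)) + F(42) = (2059 + (23*17 - 7)) + 3 = (2059 + (391 - 7)) + 3 = (2059 + 384) + 3 = 2443 + 3 = 2446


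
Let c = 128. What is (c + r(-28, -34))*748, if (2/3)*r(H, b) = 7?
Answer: 103598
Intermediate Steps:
r(H, b) = 21/2 (r(H, b) = (3/2)*7 = 21/2)
(c + r(-28, -34))*748 = (128 + 21/2)*748 = (277/2)*748 = 103598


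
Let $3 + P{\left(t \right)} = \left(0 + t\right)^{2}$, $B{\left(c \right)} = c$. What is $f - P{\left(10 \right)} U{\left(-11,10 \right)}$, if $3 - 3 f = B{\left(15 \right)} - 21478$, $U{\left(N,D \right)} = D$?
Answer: $\frac{18556}{3} \approx 6185.3$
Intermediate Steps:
$P{\left(t \right)} = -3 + t^{2}$ ($P{\left(t \right)} = -3 + \left(0 + t\right)^{2} = -3 + t^{2}$)
$f = \frac{21466}{3}$ ($f = 1 - \frac{15 - 21478}{3} = 1 - - \frac{21463}{3} = 1 + \frac{21463}{3} = \frac{21466}{3} \approx 7155.3$)
$f - P{\left(10 \right)} U{\left(-11,10 \right)} = \frac{21466}{3} - \left(-3 + 10^{2}\right) 10 = \frac{21466}{3} - \left(-3 + 100\right) 10 = \frac{21466}{3} - 97 \cdot 10 = \frac{21466}{3} - 970 = \frac{18556}{3}$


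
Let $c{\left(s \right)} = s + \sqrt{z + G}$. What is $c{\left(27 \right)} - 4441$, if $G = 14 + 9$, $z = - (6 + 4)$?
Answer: $-4414 + \sqrt{13} \approx -4410.4$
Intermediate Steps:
$z = -10$ ($z = \left(-1\right) 10 = -10$)
$G = 23$
$c{\left(s \right)} = s + \sqrt{13}$ ($c{\left(s \right)} = s + \sqrt{-10 + 23} = s + \sqrt{13}$)
$c{\left(27 \right)} - 4441 = \left(27 + \sqrt{13}\right) - 4441 = -4414 + \sqrt{13}$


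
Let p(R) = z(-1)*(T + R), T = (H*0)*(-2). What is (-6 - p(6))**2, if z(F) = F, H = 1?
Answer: 0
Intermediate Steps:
T = 0 (T = (1*0)*(-2) = 0*(-2) = 0)
p(R) = -R (p(R) = -(0 + R) = -R)
(-6 - p(6))**2 = (-6 - (-1)*6)**2 = (-6 - 1*(-6))**2 = (-6 + 6)**2 = 0**2 = 0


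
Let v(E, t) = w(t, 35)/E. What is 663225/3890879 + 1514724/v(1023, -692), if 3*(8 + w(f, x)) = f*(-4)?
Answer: 4521871041360681/2669142994 ≈ 1.6941e+6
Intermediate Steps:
w(f, x) = -8 - 4*f/3 (w(f, x) = -8 + (f*(-4))/3 = -8 + (-4*f)/3 = -8 - 4*f/3)
v(E, t) = (-8 - 4*t/3)/E
663225/3890879 + 1514724/v(1023, -692) = 663225/3890879 + 1514724/(((4/3)*(-6 - 1*(-692))/1023)) = 663225*(1/3890879) + 1514724/(((4/3)*(1/1023)*(-6 + 692))) = 663225/3890879 + 1514724/(((4/3)*(1/1023)*686)) = 663225/3890879 + 1514724/(2744/3069) = 663225/3890879 + 1514724*(3069/2744) = 663225/3890879 + 1162171989/686 = 4521871041360681/2669142994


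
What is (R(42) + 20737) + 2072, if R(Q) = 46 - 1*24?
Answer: 22831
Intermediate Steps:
R(Q) = 22 (R(Q) = 46 - 24 = 22)
(R(42) + 20737) + 2072 = (22 + 20737) + 2072 = 20759 + 2072 = 22831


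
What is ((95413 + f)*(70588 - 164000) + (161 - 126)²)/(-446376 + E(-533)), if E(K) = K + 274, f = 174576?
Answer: 25220211243/446635 ≈ 56467.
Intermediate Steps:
E(K) = 274 + K
((95413 + f)*(70588 - 164000) + (161 - 126)²)/(-446376 + E(-533)) = ((95413 + 174576)*(70588 - 164000) + (161 - 126)²)/(-446376 + (274 - 533)) = (269989*(-93412) + 35²)/(-446376 - 259) = (-25220212468 + 1225)/(-446635) = -25220211243*(-1/446635) = 25220211243/446635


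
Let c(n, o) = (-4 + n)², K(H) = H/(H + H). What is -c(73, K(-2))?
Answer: -4761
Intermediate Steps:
K(H) = ½ (K(H) = H/((2*H)) = H*(1/(2*H)) = ½)
-c(73, K(-2)) = -(-4 + 73)² = -1*69² = -1*4761 = -4761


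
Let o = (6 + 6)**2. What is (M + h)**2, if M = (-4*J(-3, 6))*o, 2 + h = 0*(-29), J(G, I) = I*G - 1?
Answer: 119727364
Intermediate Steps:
J(G, I) = -1 + G*I (J(G, I) = G*I - 1 = -1 + G*I)
o = 144 (o = 12**2 = 144)
h = -2 (h = -2 + 0*(-29) = -2 + 0 = -2)
M = 10944 (M = -4*(-1 - 3*6)*144 = -4*(-1 - 18)*144 = -4*(-19)*144 = 76*144 = 10944)
(M + h)**2 = (10944 - 2)**2 = 10942**2 = 119727364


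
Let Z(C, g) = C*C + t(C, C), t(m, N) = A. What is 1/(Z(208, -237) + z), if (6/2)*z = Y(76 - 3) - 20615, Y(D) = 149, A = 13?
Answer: 1/36455 ≈ 2.7431e-5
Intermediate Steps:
t(m, N) = 13
Z(C, g) = 13 + C² (Z(C, g) = C*C + 13 = C² + 13 = 13 + C²)
z = -6822 (z = (149 - 20615)/3 = (⅓)*(-20466) = -6822)
1/(Z(208, -237) + z) = 1/((13 + 208²) - 6822) = 1/((13 + 43264) - 6822) = 1/(43277 - 6822) = 1/36455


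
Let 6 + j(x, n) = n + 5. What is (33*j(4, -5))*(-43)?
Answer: 8514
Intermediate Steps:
j(x, n) = -1 + n (j(x, n) = -6 + (n + 5) = -6 + (5 + n) = -1 + n)
(33*j(4, -5))*(-43) = (33*(-1 - 5))*(-43) = (33*(-6))*(-43) = -198*(-43) = 8514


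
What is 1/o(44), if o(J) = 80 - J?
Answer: 1/36 ≈ 0.027778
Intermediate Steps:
1/o(44) = 1/(80 - 1*44) = 1/(80 - 44) = 1/36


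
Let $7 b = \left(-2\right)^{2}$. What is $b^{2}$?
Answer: $\frac{16}{49} \approx 0.32653$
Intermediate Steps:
$b = \frac{4}{7}$ ($b = \frac{\left(-2\right)^{2}}{7} = \frac{1}{7} \cdot 4 = \frac{4}{7} \approx 0.57143$)
$b^{2} = \left(\frac{4}{7}\right)^{2} = \frac{16}{49}$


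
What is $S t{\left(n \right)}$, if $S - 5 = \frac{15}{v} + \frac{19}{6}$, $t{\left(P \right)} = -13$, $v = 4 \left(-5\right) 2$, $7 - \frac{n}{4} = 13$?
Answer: $- \frac{2431}{24} \approx -101.29$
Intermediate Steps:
$n = -24$ ($n = 28 - 52 = -24$)
$v = -40$ ($v = \left(-20\right) 2 = -40$)
$S = \frac{187}{24}$ ($S = 5 + \left(\frac{15}{-40} + \frac{19}{6}\right) = 5 + \left(15 \left(- \frac{1}{40}\right) + 19 \cdot \frac{1}{6}\right) = 5 + \left(- \frac{3}{8} + \frac{19}{6}\right) = 5 + \frac{67}{24} = \frac{187}{24} \approx 7.7917$)
$S t{\left(n \right)} = \frac{187}{24} \left(-13\right) = - \frac{2431}{24}$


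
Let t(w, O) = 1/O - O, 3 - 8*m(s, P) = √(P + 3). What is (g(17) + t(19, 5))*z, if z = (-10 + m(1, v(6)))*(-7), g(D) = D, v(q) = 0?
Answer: 32879/40 + 427*√3/40 ≈ 840.46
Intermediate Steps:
m(s, P) = 3/8 - √(3 + P)/8 (m(s, P) = 3/8 - √(P + 3)/8 = 3/8 - √(3 + P)/8)
z = 539/8 + 7*√3/8 (z = (-10 + (3/8 - √(3 + 0)/8))*(-7) = (-10 + (3/8 - √3/8))*(-7) = (-77/8 - √3/8)*(-7) = 539/8 + 7*√3/8 ≈ 68.891)
(g(17) + t(19, 5))*z = (17 + (1/5 - 1*5))*(539/8 + 7*√3/8) = (17 + (⅕ - 5))*(539/8 + 7*√3/8) = (17 - 24/5)*(539/8 + 7*√3/8) = 61*(539/8 + 7*√3/8)/5 = 32879/40 + 427*√3/40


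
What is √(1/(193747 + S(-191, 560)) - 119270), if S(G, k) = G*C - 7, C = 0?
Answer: I*√1119205456214565/96870 ≈ 345.35*I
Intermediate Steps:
S(G, k) = -7 (S(G, k) = G*0 - 7 = 0 - 7 = -7)
√(1/(193747 + S(-191, 560)) - 119270) = √(1/(193747 - 7) - 119270) = √(1/193740 - 119270) = √(-23107369799/193740) = I*√1119205456214565/96870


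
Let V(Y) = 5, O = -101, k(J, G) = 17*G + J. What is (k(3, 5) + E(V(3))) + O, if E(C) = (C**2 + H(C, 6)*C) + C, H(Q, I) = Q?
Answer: 42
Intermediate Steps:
k(J, G) = J + 17*G
E(C) = C + 2*C**2 (E(C) = (C**2 + C*C) + C = (C**2 + C**2) + C = 2*C**2 + C = C + 2*C**2)
(k(3, 5) + E(V(3))) + O = ((3 + 17*5) + 5*(1 + 2*5)) - 101 = ((3 + 85) + 5*(1 + 10)) - 101 = (88 + 5*11) - 101 = (88 + 55) - 101 = 143 - 101 = 42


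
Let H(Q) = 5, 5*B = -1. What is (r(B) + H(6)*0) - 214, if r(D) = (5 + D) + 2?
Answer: -1036/5 ≈ -207.20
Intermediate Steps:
B = -⅕ (B = (⅕)*(-1) = -⅕ ≈ -0.20000)
r(D) = 7 + D
(r(B) + H(6)*0) - 214 = ((7 - ⅕) + 5*0) - 214 = (34/5 + 0) - 214 = 34/5 - 214 = -1036/5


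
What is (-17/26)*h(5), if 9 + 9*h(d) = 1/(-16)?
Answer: 2465/3744 ≈ 0.65839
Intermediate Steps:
h(d) = -145/144 (h(d) = -1 + (⅑)/(-16) = -1 + (⅑)*(-1/16) = -1 - 1/144 = -145/144)
(-17/26)*h(5) = -17/26*(-145/144) = 2465/3744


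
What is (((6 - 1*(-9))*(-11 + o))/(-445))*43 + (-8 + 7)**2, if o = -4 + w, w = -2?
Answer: 2282/89 ≈ 25.640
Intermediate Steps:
o = -6 (o = -4 - 2 = -6)
(((6 - 1*(-9))*(-11 + o))/(-445))*43 + (-8 + 7)**2 = (((6 - 1*(-9))*(-11 - 6))/(-445))*43 + (-8 + 7)**2 = (((6 + 9)*(-17))*(-1/445))*43 + (-1)**2 = ((15*(-17))*(-1/445))*43 + 1 = -255*(-1/445)*43 + 1 = (51/89)*43 + 1 = 2193/89 + 1 = 2282/89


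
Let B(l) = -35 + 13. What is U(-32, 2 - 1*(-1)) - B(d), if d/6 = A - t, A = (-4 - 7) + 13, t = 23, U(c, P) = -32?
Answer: -10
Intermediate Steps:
A = 2 (A = -11 + 13 = 2)
d = -126 (d = 6*(2 - 1*23) = 6*(2 - 23) = 6*(-21) = -126)
B(l) = -22
U(-32, 2 - 1*(-1)) - B(d) = -32 - 1*(-22) = -32 + 22 = -10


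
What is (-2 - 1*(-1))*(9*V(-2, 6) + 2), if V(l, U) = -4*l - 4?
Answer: -38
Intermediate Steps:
V(l, U) = -4 - 4*l
(-2 - 1*(-1))*(9*V(-2, 6) + 2) = (-2 - 1*(-1))*(9*(-4 - 4*(-2)) + 2) = (-2 + 1)*(9*(-4 + 8) + 2) = -(9*4 + 2) = -(36 + 2) = -1*38 = -38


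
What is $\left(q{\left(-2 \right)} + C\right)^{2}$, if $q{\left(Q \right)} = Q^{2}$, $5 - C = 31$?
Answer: $484$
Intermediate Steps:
$C = -26$ ($C = 5 - 31 = -26$)
$\left(q{\left(-2 \right)} + C\right)^{2} = \left(\left(-2\right)^{2} - 26\right)^{2} = \left(4 - 26\right)^{2} = \left(-22\right)^{2} = 484$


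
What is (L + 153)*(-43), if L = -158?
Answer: 215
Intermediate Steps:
(L + 153)*(-43) = (-158 + 153)*(-43) = -5*(-43) = 215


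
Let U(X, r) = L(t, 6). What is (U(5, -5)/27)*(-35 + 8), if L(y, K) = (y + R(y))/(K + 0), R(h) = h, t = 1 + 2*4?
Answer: -3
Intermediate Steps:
t = 9 (t = 1 + 8 = 9)
L(y, K) = 2*y/K (L(y, K) = (y + y)/(K + 0) = (2*y)/K = 2*y/K)
U(X, r) = 3 (U(X, r) = 2*9/6 = 2*9*(⅙) = 3)
(U(5, -5)/27)*(-35 + 8) = (3/27)*(-35 + 8) = (3*(1/27))*(-27) = (⅑)*(-27) = -3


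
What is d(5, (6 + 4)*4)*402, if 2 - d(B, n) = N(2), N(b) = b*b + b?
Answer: -1608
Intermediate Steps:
N(b) = b + b² (N(b) = b² + b = b + b²)
d(B, n) = -4 (d(B, n) = 2 - 2*(1 + 2) = 2 - 2*3 = 2 - 1*6 = 2 - 6 = -4)
d(5, (6 + 4)*4)*402 = -4*402 = -1608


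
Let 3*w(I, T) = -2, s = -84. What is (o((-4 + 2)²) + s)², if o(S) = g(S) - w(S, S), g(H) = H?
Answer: 56644/9 ≈ 6293.8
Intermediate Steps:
w(I, T) = -⅔ (w(I, T) = (⅓)*(-2) = -⅔)
o(S) = ⅔ + S (o(S) = S - 1*(-⅔) = S + ⅔ = ⅔ + S)
(o((-4 + 2)²) + s)² = ((⅔ + (-4 + 2)²) - 84)² = ((⅔ + (-2)²) - 84)² = ((⅔ + 4) - 84)² = (14/3 - 84)² = (-238/3)² = 56644/9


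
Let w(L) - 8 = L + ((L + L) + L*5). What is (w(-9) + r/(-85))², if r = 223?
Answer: 32069569/7225 ≈ 4438.7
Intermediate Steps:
w(L) = 8 + 8*L (w(L) = 8 + (L + ((L + L) + L*5)) = 8 + (L + (2*L + 5*L)) = 8 + (L + 7*L) = 8 + 8*L)
(w(-9) + r/(-85))² = ((8 + 8*(-9)) + 223/(-85))² = ((8 - 72) + 223*(-1/85))² = (-64 - 223/85)² = (-5663/85)² = 32069569/7225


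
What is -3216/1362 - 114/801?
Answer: -151738/60609 ≈ -2.5036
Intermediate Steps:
-3216/1362 - 114/801 = -3216*1/1362 - 114*1/801 = -536/227 - 38/267 = -151738/60609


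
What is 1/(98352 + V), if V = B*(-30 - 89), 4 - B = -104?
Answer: 1/85500 ≈ 1.1696e-5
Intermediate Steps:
B = 108 (B = 4 - 1*(-104) = 4 + 104 = 108)
V = -12852 (V = 108*(-30 - 89) = 108*(-119) = -12852)
1/(98352 + V) = 1/(98352 - 12852) = 1/85500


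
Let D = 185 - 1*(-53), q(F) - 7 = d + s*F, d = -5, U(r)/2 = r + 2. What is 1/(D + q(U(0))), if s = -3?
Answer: 1/228 ≈ 0.0043860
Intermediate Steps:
U(r) = 4 + 2*r (U(r) = 2*(r + 2) = 2*(2 + r) = 4 + 2*r)
q(F) = 2 - 3*F (q(F) = 7 + (-5 - 3*F) = 2 - 3*F)
D = 238 (D = 185 + 53 = 238)
1/(D + q(U(0))) = 1/(238 + (2 - 3*(4 + 2*0))) = 1/(238 + (2 - 3*(4 + 0))) = 1/(238 + (2 - 3*4)) = 1/(238 + (2 - 12)) = 1/(238 - 10) = 1/228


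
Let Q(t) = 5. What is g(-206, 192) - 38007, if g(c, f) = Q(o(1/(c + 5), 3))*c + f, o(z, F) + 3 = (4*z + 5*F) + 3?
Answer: -38845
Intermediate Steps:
o(z, F) = 4*z + 5*F (o(z, F) = -3 + ((4*z + 5*F) + 3) = -3 + (3 + 4*z + 5*F) = 4*z + 5*F)
g(c, f) = f + 5*c (g(c, f) = 5*c + f = f + 5*c)
g(-206, 192) - 38007 = (192 + 5*(-206)) - 38007 = (192 - 1030) - 38007 = -838 - 38007 = -38845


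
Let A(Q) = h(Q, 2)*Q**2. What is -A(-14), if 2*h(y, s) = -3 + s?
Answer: 98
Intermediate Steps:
h(y, s) = -3/2 + s/2 (h(y, s) = (-3 + s)/2 = -3/2 + s/2)
A(Q) = -Q**2/2 (A(Q) = (-3/2 + (1/2)*2)*Q**2 = (-3/2 + 1)*Q**2 = -Q**2/2)
-A(-14) = -(-1)*(-14)**2/2 = -(-1)*196/2 = -1*(-98) = 98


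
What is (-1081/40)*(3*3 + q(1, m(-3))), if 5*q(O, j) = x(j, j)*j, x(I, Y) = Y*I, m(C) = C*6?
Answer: 6255747/200 ≈ 31279.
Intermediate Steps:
m(C) = 6*C
x(I, Y) = I*Y
q(O, j) = j³/5 (q(O, j) = ((j*j)*j)/5 = (j²*j)/5 = j³/5)
(-1081/40)*(3*3 + q(1, m(-3))) = (-1081/40)*(3*3 + (6*(-3))³/5) = (-1081/40)*(9 + (⅕)*(-18)³) = (-23*47/40)*(9 + (⅕)*(-5832)) = -1081*(9 - 5832/5)/40 = -1081/40*(-5787/5) = 6255747/200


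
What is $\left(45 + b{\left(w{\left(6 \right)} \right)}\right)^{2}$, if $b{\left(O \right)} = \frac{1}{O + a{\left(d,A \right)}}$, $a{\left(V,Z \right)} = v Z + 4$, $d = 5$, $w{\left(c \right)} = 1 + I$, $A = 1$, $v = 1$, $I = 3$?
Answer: $\frac{164836}{81} \approx 2035.0$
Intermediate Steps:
$w{\left(c \right)} = 4$ ($w{\left(c \right)} = 1 + 3 = 4$)
$a{\left(V,Z \right)} = 4 + Z$ ($a{\left(V,Z \right)} = 1 Z + 4 = Z + 4 = 4 + Z$)
$b{\left(O \right)} = \frac{1}{5 + O}$ ($b{\left(O \right)} = \frac{1}{O + \left(4 + 1\right)} = \frac{1}{O + 5} = \frac{1}{5 + O}$)
$\left(45 + b{\left(w{\left(6 \right)} \right)}\right)^{2} = \left(45 + \frac{1}{5 + 4}\right)^{2} = \left(45 + \frac{1}{9}\right)^{2} = \left(\frac{406}{9}\right)^{2} = \frac{164836}{81}$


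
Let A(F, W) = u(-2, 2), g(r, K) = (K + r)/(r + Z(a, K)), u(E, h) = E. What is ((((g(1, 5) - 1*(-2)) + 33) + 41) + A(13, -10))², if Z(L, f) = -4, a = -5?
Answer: 5184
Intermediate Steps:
g(r, K) = (K + r)/(-4 + r) (g(r, K) = (K + r)/(r - 4) = (K + r)/(-4 + r))
A(F, W) = -2
((((g(1, 5) - 1*(-2)) + 33) + 41) + A(13, -10))² = (((((5 + 1)/(-4 + 1) - 1*(-2)) + 33) + 41) - 2)² = ((((6/(-3) + 2) + 33) + 41) - 2)² = ((((-⅓*6 + 2) + 33) + 41) - 2)² = ((((-2 + 2) + 33) + 41) - 2)² = (((0 + 33) + 41) - 2)² = ((33 + 41) - 2)² = (74 - 2)² = 72² = 5184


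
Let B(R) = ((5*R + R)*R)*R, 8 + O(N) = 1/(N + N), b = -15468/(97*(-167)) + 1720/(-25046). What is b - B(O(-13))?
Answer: 5557509011090711/1782734356676 ≈ 3117.4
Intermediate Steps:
b = 179774624/202860077 (b = -15468/(-16199) + 1720*(-1/25046) = -15468*(-1/16199) - 860/12523 = 15468/16199 - 860/12523 = 179774624/202860077 ≈ 0.88620)
O(N) = -8 + 1/(2*N) (O(N) = -8 + 1/(N + N) = -8 + 1/(2*N))
B(R) = 6*R**3 (B(R) = ((6*R)*R)*R = (6*R**2)*R = 6*R**3)
b - B(O(-13)) = 179774624/202860077 - 6*(-8 + (1/2)/(-13))**3 = 179774624/202860077 - 6*(-8 + (1/2)*(-1/13))**3 = 179774624/202860077 - 6*(-8 - 1/26)**3 = 179774624/202860077 - 6*(-209/26)**3 = 179774624/202860077 - 6*(-9129329)/17576 = 179774624/202860077 - 1*(-27387987/8788) = 179774624/202860077 + 27387987/8788 = 5557509011090711/1782734356676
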